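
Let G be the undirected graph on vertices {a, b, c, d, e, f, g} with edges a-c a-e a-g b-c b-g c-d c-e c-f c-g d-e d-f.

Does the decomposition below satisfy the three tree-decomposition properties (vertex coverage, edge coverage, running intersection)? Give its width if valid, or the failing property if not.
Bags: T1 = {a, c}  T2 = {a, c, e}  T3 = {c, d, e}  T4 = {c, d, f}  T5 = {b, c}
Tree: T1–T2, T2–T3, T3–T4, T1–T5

No — vertex g appears in no bag.

A tree decomposition must satisfy three properties: every vertex lies in some bag; for every edge, both endpoints lie together in some bag; and for every vertex, the bags containing it form a connected subtree. Here vertex g appears in no bag, so the decomposition is invalid.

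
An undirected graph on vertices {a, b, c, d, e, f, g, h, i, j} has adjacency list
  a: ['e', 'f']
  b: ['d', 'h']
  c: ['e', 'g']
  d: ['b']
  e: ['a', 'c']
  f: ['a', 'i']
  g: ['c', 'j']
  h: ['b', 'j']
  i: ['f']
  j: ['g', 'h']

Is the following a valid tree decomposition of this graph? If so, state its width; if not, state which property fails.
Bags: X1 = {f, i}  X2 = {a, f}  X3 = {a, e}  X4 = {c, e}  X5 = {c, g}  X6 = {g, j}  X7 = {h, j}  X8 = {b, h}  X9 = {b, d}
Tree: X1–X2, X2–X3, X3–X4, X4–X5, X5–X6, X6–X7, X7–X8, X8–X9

Yes; width 1.

Vertex coverage: the bags together contain {a, b, c, d, e, f, g, h, i, j}, the full vertex set. Edge coverage: each edge of G has both endpoints in at least one bag. Running intersection: for every vertex, the bags containing it form a connected subtree. All three properties hold, so this is a valid tree decomposition of width max|bag| − 1 = 1, and hence tw(G) ≤ 1.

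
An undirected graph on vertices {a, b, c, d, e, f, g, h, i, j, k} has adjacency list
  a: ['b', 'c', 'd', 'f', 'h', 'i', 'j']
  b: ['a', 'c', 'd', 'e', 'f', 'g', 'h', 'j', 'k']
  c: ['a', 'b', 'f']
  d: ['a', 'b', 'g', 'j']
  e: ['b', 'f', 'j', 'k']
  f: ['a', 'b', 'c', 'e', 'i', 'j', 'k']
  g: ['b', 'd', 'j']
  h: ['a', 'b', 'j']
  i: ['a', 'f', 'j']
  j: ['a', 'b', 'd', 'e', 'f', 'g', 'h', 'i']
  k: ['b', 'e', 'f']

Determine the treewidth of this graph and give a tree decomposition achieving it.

Treewidth 3.
Bags: B1 = {b, e, f, j}  B2 = {a, b, f, j}  B3 = {a, f, i, j}  B4 = {b, e, f, k}  B5 = {a, b, d, j}  B6 = {a, b, c, f}  B7 = {b, d, g, j}  B8 = {a, b, h, j}
Tree: B1–B2, B2–B3, B1–B4, B2–B5, B2–B6, B5–B7, B2–B8

Every bag has size at most 4, so the width is 4 − 1 = 3 and tw(G) ≤ 3. For the lower bound, the 4 vertices {b, d, g, j} are pairwise adjacent, and any tree decomposition puts a clique entirely inside one bag — forcing width ≥ 3. Combining the bounds, tw(G) = 3.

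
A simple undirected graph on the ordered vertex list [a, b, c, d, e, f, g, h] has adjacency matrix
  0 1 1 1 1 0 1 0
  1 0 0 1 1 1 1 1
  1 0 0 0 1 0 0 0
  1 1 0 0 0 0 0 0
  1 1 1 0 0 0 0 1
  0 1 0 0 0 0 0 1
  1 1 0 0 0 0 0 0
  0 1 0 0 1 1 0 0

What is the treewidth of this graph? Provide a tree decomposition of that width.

Each bag holds 3 vertices, so the decomposition has width 2, which upper-bounds the treewidth. On the other hand G contains the 3-clique {a, c, e}. A clique must lie in a single bag of any decomposition, so no decomposition can have width below 2. Therefore the treewidth is 2.

Treewidth 2.
Bags: B1 = {a, b, e}  B2 = {a, c, e}  B3 = {b, e, h}  B4 = {a, b, d}  B5 = {b, f, h}  B6 = {a, b, g}
Tree: B1–B2, B1–B3, B1–B4, B3–B5, B1–B6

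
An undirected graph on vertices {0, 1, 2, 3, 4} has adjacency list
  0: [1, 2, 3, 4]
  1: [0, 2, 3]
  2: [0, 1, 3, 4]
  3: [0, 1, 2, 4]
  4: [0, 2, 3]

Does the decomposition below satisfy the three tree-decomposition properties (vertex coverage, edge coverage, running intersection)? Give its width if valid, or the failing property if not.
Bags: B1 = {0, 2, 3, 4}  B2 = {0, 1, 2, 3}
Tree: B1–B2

Every vertex of G appears in some bag (union = {0, 1, 2, 3, 4}); every edge is covered by a bag; and for each vertex v the set of bags containing v is connected in the bag tree. The decomposition is therefore valid. The largest bag has 4 vertices, so the width is 3.

Yes; width 3.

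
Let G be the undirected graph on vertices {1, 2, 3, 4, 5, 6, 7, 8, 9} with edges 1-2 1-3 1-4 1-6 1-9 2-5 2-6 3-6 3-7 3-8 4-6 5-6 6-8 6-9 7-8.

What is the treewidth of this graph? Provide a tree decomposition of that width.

Treewidth 2.
One such decomposition:
Bags: B1 = {1, 2, 6}  B2 = {1, 3, 6}  B3 = {3, 6, 8}  B4 = {2, 5, 6}  B5 = {3, 7, 8}  B6 = {1, 6, 9}  B7 = {1, 4, 6}
Tree: B1–B2, B2–B3, B1–B4, B3–B5, B2–B6, B6–B7

Every bag has size at most 3, so the width is 3 − 1 = 2 and tw(G) ≤ 2. Conversely, {3, 6, 8} is a clique of size 3, and the vertices of any clique must share a bag in every tree decomposition; so some bag has ≥ 3 vertices and tw(G) ≥ 2. The upper and lower bounds meet at 2, so that is the treewidth.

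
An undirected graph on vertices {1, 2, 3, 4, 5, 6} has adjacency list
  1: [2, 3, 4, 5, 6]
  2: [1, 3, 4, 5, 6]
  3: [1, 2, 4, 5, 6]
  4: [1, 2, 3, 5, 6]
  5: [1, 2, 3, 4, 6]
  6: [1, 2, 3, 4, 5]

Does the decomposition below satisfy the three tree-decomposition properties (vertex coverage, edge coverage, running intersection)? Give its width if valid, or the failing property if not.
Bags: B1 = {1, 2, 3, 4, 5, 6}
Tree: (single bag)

Yes; width 5.

Every vertex of G appears in some bag (union = {1, 2, 3, 4, 5, 6}); every edge is covered by a bag; and for each vertex v the set of bags containing v is connected in the bag tree. The decomposition is therefore valid. The largest bag has 6 vertices, so the width is 5.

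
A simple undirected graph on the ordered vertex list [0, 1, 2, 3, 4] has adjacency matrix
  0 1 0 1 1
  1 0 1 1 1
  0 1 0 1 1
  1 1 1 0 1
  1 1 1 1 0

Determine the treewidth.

3

A width-3 tree decomposition is:
Bags: B1 = {1, 2, 3, 4}  B2 = {0, 1, 3, 4}
Tree: B1–B2
Every bag has size at most 4, so the width is 4 − 1 = 3 and tw(G) ≤ 3. For the lower bound, the 4 vertices {0, 1, 3, 4} are pairwise adjacent, and any tree decomposition puts a clique entirely inside one bag — forcing width ≥ 3. Therefore the treewidth is 3.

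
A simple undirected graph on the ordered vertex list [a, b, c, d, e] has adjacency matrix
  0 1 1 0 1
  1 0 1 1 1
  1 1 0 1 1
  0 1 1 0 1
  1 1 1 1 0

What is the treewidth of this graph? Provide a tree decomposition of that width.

Treewidth 3.
One optimal decomposition is:
Bags: B1 = {b, c, d, e}  B2 = {a, b, c, e}
Tree: B1–B2

Each bag holds 4 vertices, so the decomposition has width 3, which upper-bounds the treewidth. Conversely, {b, c, d, e} is a clique of size 4, and the vertices of any clique must share a bag in every tree decomposition; so some bag has ≥ 4 vertices and tw(G) ≥ 3. The upper and lower bounds meet at 3, so that is the treewidth.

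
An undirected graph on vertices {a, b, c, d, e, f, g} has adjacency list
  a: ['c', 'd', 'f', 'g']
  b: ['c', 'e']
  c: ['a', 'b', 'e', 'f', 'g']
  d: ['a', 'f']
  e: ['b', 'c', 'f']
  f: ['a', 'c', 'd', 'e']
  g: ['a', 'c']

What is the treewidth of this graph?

2

A width-2 tree decomposition is:
Bags: B1 = {a, c, f}  B2 = {c, e, f}  B3 = {a, d, f}  B4 = {a, c, g}  B5 = {b, c, e}
Tree: B1–B2, B1–B3, B1–B4, B2–B5
Each bag holds 3 vertices, so the decomposition has width 2, which upper-bounds the treewidth. Conversely, {a, d, f} is a clique of size 3, and the vertices of any clique must share a bag in every tree decomposition; so some bag has ≥ 3 vertices and tw(G) ≥ 2. The upper and lower bounds meet at 2, so that is the treewidth.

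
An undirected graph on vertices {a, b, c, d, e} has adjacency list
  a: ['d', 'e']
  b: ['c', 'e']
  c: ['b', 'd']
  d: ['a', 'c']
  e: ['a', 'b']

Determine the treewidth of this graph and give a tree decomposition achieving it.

Each bag holds 3 vertices, so the decomposition has width 2, which upper-bounds the treewidth. Since d–a–e–b–c–d is a cycle in G, G is not acyclic. Forests are exactly the graphs of treewidth ≤ 1, so tw(G) ≥ 2. The upper and lower bounds meet at 2, so that is the treewidth.

Treewidth 2.
One such decomposition:
Bags: B1 = {a, d, e}  B2 = {b, d, e}  B3 = {b, c, d}
Tree: B1–B2, B2–B3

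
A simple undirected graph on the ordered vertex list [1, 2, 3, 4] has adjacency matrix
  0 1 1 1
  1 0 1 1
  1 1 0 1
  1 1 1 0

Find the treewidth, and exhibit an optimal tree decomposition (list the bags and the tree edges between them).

A single bag containing all 4 vertices is trivially a valid decomposition of width 3. On the other hand G contains the 4-clique {1, 2, 3, 4}. A clique must lie in a single bag of any decomposition, so no decomposition can have width below 3. Therefore the treewidth is 3.

Treewidth 3.
One optimal decomposition is:
Bags: B1 = {1, 2, 3, 4}
Tree: (single bag)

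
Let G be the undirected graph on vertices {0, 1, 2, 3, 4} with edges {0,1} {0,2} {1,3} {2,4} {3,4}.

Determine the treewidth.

2

A width-2 tree decomposition is:
Bags: B1 = {0, 1, 2}  B2 = {1, 2, 3}  B3 = {2, 3, 4}
Tree: B1–B2, B2–B3
Each bag holds 3 vertices, so the decomposition has width 2, which upper-bounds the treewidth. The edges 2–0–1–3–4–2 form a cycle, so G is not a tree and its treewidth is at least 2. Therefore the treewidth is 2.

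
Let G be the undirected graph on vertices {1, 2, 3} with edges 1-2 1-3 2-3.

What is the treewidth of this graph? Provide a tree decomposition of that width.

Treewidth 2.
One such decomposition:
Bags: B1 = {1, 2, 3}
Tree: (single bag)

A single bag containing all 3 vertices is trivially a valid decomposition of width 2. Conversely, {1, 2, 3} is a clique of size 3, and the vertices of any clique must share a bag in every tree decomposition; so some bag has ≥ 3 vertices and tw(G) ≥ 2. Combining the bounds, tw(G) = 2.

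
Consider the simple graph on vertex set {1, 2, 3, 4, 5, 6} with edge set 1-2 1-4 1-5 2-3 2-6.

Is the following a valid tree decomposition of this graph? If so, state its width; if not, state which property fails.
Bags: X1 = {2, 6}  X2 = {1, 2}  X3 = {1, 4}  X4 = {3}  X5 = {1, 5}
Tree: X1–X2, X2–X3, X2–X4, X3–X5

No — edge (2,3) lies in no bag.

A tree decomposition must satisfy three properties: every vertex lies in some bag; for every edge, both endpoints lie together in some bag; and for every vertex, the bags containing it form a connected subtree. Here edge (2,3) lies in no bag, so the decomposition is invalid.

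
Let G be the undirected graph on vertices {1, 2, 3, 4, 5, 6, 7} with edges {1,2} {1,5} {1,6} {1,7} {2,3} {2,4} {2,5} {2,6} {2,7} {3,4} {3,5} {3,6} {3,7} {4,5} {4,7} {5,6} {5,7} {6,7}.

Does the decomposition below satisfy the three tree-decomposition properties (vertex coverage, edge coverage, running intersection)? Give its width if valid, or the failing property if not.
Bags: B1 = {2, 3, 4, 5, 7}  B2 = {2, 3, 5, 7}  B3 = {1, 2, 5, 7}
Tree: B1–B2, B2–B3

No — vertex 6 appears in no bag.

A tree decomposition must satisfy three properties: every vertex lies in some bag; for every edge, both endpoints lie together in some bag; and for every vertex, the bags containing it form a connected subtree. Here vertex 6 appears in no bag, so the decomposition is invalid.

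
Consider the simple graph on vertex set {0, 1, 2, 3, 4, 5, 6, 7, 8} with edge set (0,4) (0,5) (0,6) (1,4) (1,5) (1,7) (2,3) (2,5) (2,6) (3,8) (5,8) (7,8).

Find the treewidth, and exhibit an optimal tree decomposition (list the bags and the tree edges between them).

Each bag holds 4 vertices, so the decomposition has width 3, which upper-bounds the treewidth. For the lower bound: the 4 vertex sets {2,3,6}, {0}, {5}, {1,4,7,8} are disjoint, each induces a connected subgraph, and every pair is joined by at least one edge of G. Contracting each set to a single vertex therefore yields K_{4} as a minor, and since treewidth is minor-monotone, tw(G) ≥ tw(K_{4}) = 3. Therefore the treewidth is 3.

Treewidth 3.
One optimal decomposition is:
Bags: B1 = {0, 2, 3, 6}  B2 = {0, 2, 3, 5}  B3 = {0, 3, 5, 8}  B4 = {0, 4, 5, 8}  B5 = {1, 4, 5, 8}  B6 = {1, 4, 7, 8}
Tree: B1–B2, B2–B3, B3–B4, B4–B5, B5–B6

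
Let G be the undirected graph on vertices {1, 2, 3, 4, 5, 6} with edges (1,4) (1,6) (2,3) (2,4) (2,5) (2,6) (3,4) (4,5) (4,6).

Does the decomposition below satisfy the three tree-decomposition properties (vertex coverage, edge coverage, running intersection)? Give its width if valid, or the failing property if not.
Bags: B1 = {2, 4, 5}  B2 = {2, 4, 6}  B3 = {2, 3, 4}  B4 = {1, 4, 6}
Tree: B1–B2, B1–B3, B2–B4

Yes; width 2.

Checking the three conditions: (i) the bags cover all of {1, 2, 3, 4, 5, 6}; (ii) for each edge, some bag contains both endpoints; (iii) the bags containing any fixed vertex form a subtree. All hold, so the decomposition is valid with width 3 − 1 = 2.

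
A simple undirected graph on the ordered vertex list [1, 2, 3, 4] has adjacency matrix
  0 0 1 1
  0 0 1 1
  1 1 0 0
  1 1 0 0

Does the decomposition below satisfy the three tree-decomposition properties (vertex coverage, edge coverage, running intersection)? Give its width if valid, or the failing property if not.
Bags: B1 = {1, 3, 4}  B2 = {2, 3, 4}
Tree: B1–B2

Vertex coverage: the bags together contain {1, 2, 3, 4}, the full vertex set. Edge coverage: each edge of G has both endpoints in at least one bag. Running intersection: for every vertex, the bags containing it form a connected subtree. All three properties hold, so this is a valid tree decomposition of width max|bag| − 1 = 2, and hence tw(G) ≤ 2.

Yes; width 2.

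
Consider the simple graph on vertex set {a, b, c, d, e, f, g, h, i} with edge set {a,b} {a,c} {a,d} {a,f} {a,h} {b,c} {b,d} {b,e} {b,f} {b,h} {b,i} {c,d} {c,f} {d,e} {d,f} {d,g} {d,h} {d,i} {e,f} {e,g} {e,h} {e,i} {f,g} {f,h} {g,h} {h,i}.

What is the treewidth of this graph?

4

A width-4 tree decomposition is:
Bags: B1 = {a, b, d, f, h}  B2 = {b, d, e, f, h}  B3 = {b, d, e, h, i}  B4 = {d, e, f, g, h}  B5 = {a, b, c, d, f}
Tree: B1–B2, B2–B3, B2–B4, B1–B5
Every bag has size at most 5, so the width is 5 − 1 = 4 and tw(G) ≤ 4. On the other hand G contains the 5-clique {d, e, f, g, h}. A clique must lie in a single bag of any decomposition, so no decomposition can have width below 4. The upper and lower bounds meet at 4, so that is the treewidth.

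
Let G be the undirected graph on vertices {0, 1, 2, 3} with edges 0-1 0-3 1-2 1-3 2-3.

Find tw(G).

A width-2 tree decomposition is:
Bags: B1 = {0, 1, 3}  B2 = {1, 2, 3}
Tree: B1–B2
Each bag holds 3 vertices, so the decomposition has width 2, which upper-bounds the treewidth. Conversely, {0, 1, 3} is a clique of size 3, and the vertices of any clique must share a bag in every tree decomposition; so some bag has ≥ 3 vertices and tw(G) ≥ 2. Combining the bounds, tw(G) = 2.

2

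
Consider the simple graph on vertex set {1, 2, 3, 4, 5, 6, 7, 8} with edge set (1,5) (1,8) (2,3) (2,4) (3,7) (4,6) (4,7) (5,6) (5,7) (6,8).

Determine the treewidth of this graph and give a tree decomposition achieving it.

Each bag holds 3 vertices, so the decomposition has width 2, which upper-bounds the treewidth. For the lower bound, G contains the cycle 2–3–7–4–2, so G is not a forest; only forests have treewidth ≤ 1, hence tw(G) ≥ 2. Combining the bounds, tw(G) = 2.

Treewidth 2.
Bags: B1 = {2, 3, 4}  B2 = {3, 4, 7}  B3 = {4, 6, 7}  B4 = {5, 6, 7}  B5 = {5, 6, 8}  B6 = {1, 5, 8}
Tree: B1–B2, B2–B3, B3–B4, B4–B5, B5–B6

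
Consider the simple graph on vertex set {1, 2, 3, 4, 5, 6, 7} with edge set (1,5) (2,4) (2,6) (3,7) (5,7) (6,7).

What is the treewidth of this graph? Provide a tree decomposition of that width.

Treewidth 1.
One optimal decomposition is:
Bags: B1 = {5, 7}  B2 = {6, 7}  B3 = {1, 5}  B4 = {2, 6}  B5 = {2, 4}  B6 = {3, 7}
Tree: B1–B2, B1–B3, B2–B4, B4–B5, B2–B6

Every bag has size at most 2, so the width is 2 − 1 = 1 and tw(G) ≤ 1. G has an edge, so its treewidth is at least 1. Hence tw(G) = 1 exactly.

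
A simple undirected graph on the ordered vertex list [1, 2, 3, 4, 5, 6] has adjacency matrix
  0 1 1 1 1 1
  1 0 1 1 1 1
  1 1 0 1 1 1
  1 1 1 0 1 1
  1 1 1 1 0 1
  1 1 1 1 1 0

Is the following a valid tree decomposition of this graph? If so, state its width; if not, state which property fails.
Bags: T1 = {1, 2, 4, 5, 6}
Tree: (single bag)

No — vertex 3 appears in no bag.

A tree decomposition must satisfy three properties: every vertex lies in some bag; for every edge, both endpoints lie together in some bag; and for every vertex, the bags containing it form a connected subtree. Here vertex 3 appears in no bag, so the decomposition is invalid.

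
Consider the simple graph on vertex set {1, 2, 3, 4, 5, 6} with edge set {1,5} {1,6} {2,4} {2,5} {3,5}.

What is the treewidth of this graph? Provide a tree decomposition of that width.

Treewidth 1.
One optimal decomposition is:
Bags: B1 = {2, 4}  B2 = {2, 5}  B3 = {1, 5}  B4 = {1, 6}  B5 = {3, 5}
Tree: B1–B2, B2–B3, B3–B4, B2–B5

Every bag has size at most 2, so the width is 2 − 1 = 1 and tw(G) ≤ 1. Since G has at least one edge (e.g. 2–4), it is not an edgeless graph, so tw(G) ≥ 1. The upper and lower bounds meet at 1, so that is the treewidth.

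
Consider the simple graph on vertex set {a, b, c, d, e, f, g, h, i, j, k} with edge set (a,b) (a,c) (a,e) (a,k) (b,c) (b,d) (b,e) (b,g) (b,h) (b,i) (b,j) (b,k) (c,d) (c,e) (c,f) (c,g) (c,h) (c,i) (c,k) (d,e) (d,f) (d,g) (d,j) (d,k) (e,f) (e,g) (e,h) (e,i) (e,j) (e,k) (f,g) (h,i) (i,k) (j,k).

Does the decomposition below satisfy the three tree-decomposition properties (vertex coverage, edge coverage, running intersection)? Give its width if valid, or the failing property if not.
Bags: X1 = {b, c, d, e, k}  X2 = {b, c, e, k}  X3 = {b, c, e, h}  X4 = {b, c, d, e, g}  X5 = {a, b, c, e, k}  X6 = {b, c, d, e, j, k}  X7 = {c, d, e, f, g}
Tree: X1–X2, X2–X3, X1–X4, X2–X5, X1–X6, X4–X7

A tree decomposition must satisfy three properties: every vertex lies in some bag; for every edge, both endpoints lie together in some bag; and for every vertex, the bags containing it form a connected subtree. Here vertex i appears in no bag, so the decomposition is invalid.

No — vertex i appears in no bag.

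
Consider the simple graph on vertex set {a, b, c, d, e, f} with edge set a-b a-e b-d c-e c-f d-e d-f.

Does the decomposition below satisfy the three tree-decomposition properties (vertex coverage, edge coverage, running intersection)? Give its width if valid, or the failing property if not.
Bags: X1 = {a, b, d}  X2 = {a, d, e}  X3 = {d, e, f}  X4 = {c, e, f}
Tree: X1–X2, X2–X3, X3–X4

Yes; width 2.

Checking the three conditions: (i) the bags cover all of {a, b, c, d, e, f}; (ii) for each edge, some bag contains both endpoints; (iii) the bags containing any fixed vertex form a subtree. All hold, so the decomposition is valid with width 3 − 1 = 2.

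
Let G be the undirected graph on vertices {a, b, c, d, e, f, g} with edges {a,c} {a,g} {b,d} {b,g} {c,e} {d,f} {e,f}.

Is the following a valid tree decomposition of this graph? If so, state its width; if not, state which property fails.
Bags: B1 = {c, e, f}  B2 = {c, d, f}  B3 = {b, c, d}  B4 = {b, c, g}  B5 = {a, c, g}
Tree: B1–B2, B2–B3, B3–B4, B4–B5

Yes; width 2.

Checking the three conditions: (i) the bags cover all of {a, b, c, d, e, f, g}; (ii) for each edge, some bag contains both endpoints; (iii) the bags containing any fixed vertex form a subtree. All hold, so the decomposition is valid with width 3 − 1 = 2.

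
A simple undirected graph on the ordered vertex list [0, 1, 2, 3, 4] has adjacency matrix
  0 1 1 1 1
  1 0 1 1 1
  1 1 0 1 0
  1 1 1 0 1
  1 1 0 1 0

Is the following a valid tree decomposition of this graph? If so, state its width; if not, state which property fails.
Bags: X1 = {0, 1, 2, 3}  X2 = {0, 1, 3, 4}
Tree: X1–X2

Checking the three conditions: (i) the bags cover all of {0, 1, 2, 3, 4}; (ii) for each edge, some bag contains both endpoints; (iii) the bags containing any fixed vertex form a subtree. All hold, so the decomposition is valid with width 4 − 1 = 3.

Yes; width 3.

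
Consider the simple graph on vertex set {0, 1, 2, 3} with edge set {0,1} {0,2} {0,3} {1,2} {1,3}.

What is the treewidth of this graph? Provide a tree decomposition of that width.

Treewidth 2.
One optimal decomposition is:
Bags: B1 = {0, 1, 2}  B2 = {0, 1, 3}
Tree: B1–B2

Each bag holds 3 vertices, so the decomposition has width 2, which upper-bounds the treewidth. For the lower bound, the 3 vertices {0, 1, 2} are pairwise adjacent, and any tree decomposition puts a clique entirely inside one bag — forcing width ≥ 2. Hence tw(G) = 2 exactly.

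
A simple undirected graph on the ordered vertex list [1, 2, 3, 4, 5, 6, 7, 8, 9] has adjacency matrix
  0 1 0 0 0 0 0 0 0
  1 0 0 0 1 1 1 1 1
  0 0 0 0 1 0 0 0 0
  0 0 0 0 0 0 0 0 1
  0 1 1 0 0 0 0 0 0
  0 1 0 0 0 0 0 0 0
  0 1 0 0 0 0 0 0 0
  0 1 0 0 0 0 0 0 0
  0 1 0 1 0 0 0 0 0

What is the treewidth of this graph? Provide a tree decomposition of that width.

Treewidth 1.
One optimal decomposition is:
Bags: B1 = {1, 2}  B2 = {2, 6}  B3 = {2, 5}  B4 = {3, 5}  B5 = {2, 7}  B6 = {2, 8}  B7 = {2, 9}  B8 = {4, 9}
Tree: B1–B2, B1–B3, B3–B4, B3–B5, B1–B6, B5–B7, B7–B8

Each bag holds 2 vertices, so the decomposition has width 1, which upper-bounds the treewidth. Any graph with an edge has treewidth ≥ 1, and G has the edge 1–2. Therefore the treewidth is 1.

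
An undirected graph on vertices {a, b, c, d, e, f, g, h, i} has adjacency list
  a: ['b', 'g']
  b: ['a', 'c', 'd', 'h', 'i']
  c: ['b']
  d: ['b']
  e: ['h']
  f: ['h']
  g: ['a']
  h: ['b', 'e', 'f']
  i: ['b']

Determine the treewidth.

1

A width-1 tree decomposition is:
Bags: B1 = {b, d}  B2 = {a, b}  B3 = {b, h}  B4 = {f, h}  B5 = {b, c}  B6 = {a, g}  B7 = {b, i}  B8 = {e, h}
Tree: B1–B2, B2–B3, B3–B4, B2–B5, B2–B6, B2–B7, B3–B8
The largest bag has 2 vertices, giving width 1; this decomposition certifies tw(G) ≤ 1. G has an edge, so its treewidth is at least 1. The upper and lower bounds meet at 1, so that is the treewidth.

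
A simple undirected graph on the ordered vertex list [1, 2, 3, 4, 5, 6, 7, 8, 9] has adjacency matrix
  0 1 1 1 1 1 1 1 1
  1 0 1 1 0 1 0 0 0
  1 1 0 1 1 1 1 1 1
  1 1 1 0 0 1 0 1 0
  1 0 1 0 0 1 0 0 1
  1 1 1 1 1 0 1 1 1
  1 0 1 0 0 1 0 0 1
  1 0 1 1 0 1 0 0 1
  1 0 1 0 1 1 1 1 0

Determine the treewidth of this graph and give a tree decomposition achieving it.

Treewidth 4.
One such decomposition:
Bags: B1 = {1, 3, 6, 7, 9}  B2 = {1, 3, 6, 8, 9}  B3 = {1, 3, 5, 6, 9}  B4 = {1, 3, 4, 6, 8}  B5 = {1, 2, 3, 4, 6}
Tree: B1–B2, B2–B3, B2–B4, B4–B5

Each bag holds 5 vertices, so the decomposition has width 4, which upper-bounds the treewidth. Conversely, {1, 3, 6, 8, 9} is a clique of size 5, and the vertices of any clique must share a bag in every tree decomposition; so some bag has ≥ 5 vertices and tw(G) ≥ 4. Combining the bounds, tw(G) = 4.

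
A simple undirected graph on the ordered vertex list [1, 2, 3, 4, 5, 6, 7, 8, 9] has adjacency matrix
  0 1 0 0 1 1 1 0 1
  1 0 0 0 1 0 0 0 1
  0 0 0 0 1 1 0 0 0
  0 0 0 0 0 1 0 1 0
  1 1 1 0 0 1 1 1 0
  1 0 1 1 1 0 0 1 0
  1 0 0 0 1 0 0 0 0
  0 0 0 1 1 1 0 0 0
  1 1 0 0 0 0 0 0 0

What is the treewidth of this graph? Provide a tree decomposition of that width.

Treewidth 2.
One such decomposition:
Bags: B1 = {1, 2, 5}  B2 = {1, 2, 9}  B3 = {1, 5, 6}  B4 = {5, 6, 8}  B5 = {4, 6, 8}  B6 = {1, 5, 7}  B7 = {3, 5, 6}
Tree: B1–B2, B1–B3, B3–B4, B4–B5, B1–B6, B4–B7

Every bag has size at most 3, so the width is 3 − 1 = 2 and tw(G) ≤ 2. Conversely, {1, 2, 9} is a clique of size 3, and the vertices of any clique must share a bag in every tree decomposition; so some bag has ≥ 3 vertices and tw(G) ≥ 2. The upper and lower bounds meet at 2, so that is the treewidth.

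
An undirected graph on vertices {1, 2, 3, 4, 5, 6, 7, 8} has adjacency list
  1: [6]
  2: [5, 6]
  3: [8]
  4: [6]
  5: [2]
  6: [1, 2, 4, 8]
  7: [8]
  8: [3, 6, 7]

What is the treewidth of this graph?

A width-1 tree decomposition is:
Bags: B1 = {6, 8}  B2 = {7, 8}  B3 = {2, 6}  B4 = {4, 6}  B5 = {1, 6}  B6 = {2, 5}  B7 = {3, 8}
Tree: B1–B2, B1–B3, B3–B4, B3–B5, B3–B6, B2–B7
The largest bag has 2 vertices, giving width 1; this decomposition certifies tw(G) ≤ 1. Any graph with an edge has treewidth ≥ 1, and G has the edge 6–8. Hence tw(G) = 1 exactly.

1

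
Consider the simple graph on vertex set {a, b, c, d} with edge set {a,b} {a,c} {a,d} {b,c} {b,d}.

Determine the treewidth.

A width-2 tree decomposition is:
Bags: B1 = {a, b, c}  B2 = {a, b, d}
Tree: B1–B2
Each bag holds 3 vertices, so the decomposition has width 2, which upper-bounds the treewidth. On the other hand G contains the 3-clique {a, b, d}. A clique must lie in a single bag of any decomposition, so no decomposition can have width below 2. Therefore the treewidth is 2.

2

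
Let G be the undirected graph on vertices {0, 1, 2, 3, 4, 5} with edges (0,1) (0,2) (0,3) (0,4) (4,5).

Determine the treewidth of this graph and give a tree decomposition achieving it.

Every bag has size at most 2, so the width is 2 − 1 = 1 and tw(G) ≤ 1. G has an edge, so its treewidth is at least 1. Hence tw(G) = 1 exactly.

Treewidth 1.
One optimal decomposition is:
Bags: B1 = {0, 4}  B2 = {0, 2}  B3 = {0, 3}  B4 = {0, 1}  B5 = {4, 5}
Tree: B1–B2, B1–B3, B1–B4, B1–B5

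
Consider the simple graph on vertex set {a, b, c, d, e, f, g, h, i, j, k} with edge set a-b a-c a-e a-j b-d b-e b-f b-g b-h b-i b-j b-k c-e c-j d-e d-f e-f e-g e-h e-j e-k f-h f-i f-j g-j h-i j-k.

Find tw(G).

3

A width-3 tree decomposition is:
Bags: B1 = {b, e, f, j}  B2 = {b, e, j, k}  B3 = {b, d, e, f}  B4 = {b, e, g, j}  B5 = {a, b, e, j}  B6 = {a, c, e, j}  B7 = {b, e, f, h}  B8 = {b, f, h, i}
Tree: B1–B2, B1–B3, B1–B4, B1–B5, B5–B6, B1–B7, B7–B8
The largest bag has 4 vertices, giving width 3; this decomposition certifies tw(G) ≤ 3. Conversely, {a, c, e, j} is a clique of size 4, and the vertices of any clique must share a bag in every tree decomposition; so some bag has ≥ 4 vertices and tw(G) ≥ 3. The upper and lower bounds meet at 3, so that is the treewidth.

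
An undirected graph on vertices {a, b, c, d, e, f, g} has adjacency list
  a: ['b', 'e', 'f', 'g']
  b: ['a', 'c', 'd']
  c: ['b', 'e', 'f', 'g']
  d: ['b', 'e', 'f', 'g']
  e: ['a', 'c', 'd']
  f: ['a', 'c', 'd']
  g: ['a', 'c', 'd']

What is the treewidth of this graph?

3

A width-3 tree decomposition is:
Bags: B1 = {a, c, d, g}  B2 = {a, c, d, e}  B3 = {a, b, c, d}  B4 = {a, c, d, f}
Tree: B1–B2, B2–B3, B3–B4
Each bag holds 4 vertices, so the decomposition has width 3, which upper-bounds the treewidth. For the lower bound: the 4 vertex sets {d,g}, {c,e}, {a}, {b} are disjoint, each induces a connected subgraph, and every pair is joined by at least one edge of G. Contracting each set to a single vertex therefore yields K_{4} as a minor, and since treewidth is minor-monotone, tw(G) ≥ tw(K_{4}) = 3. Hence tw(G) = 3 exactly.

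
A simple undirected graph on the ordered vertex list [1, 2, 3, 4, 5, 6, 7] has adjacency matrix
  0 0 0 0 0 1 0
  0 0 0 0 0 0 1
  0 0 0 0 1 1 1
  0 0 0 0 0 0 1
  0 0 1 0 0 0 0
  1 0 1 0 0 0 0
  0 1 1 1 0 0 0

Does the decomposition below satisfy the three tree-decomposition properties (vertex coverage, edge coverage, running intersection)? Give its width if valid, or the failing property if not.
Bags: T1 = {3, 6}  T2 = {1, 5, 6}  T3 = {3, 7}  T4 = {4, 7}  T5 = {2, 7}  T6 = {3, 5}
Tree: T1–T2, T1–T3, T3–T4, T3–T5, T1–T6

No — bags containing vertex 5 are not connected in the tree.

A tree decomposition must satisfy three properties: every vertex lies in some bag; for every edge, both endpoints lie together in some bag; and for every vertex, the bags containing it form a connected subtree. Here bags containing vertex 5 are not connected in the tree, so the decomposition is invalid.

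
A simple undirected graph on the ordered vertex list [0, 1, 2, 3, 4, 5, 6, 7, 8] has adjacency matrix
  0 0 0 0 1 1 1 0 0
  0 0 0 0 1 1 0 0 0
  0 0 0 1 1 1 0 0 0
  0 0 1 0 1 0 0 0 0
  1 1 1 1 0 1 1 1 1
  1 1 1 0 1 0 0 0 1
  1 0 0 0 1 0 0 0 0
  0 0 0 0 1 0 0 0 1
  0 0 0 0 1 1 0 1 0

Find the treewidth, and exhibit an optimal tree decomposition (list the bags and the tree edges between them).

Treewidth 2.
One optimal decomposition is:
Bags: B1 = {1, 4, 5}  B2 = {0, 4, 5}  B3 = {2, 4, 5}  B4 = {4, 5, 8}  B5 = {2, 3, 4}  B6 = {0, 4, 6}  B7 = {4, 7, 8}
Tree: B1–B2, B1–B3, B3–B4, B3–B5, B2–B6, B4–B7

Each bag holds 3 vertices, so the decomposition has width 2, which upper-bounds the treewidth. On the other hand G contains the 3-clique {2, 3, 4}. A clique must lie in a single bag of any decomposition, so no decomposition can have width below 2. Combining the bounds, tw(G) = 2.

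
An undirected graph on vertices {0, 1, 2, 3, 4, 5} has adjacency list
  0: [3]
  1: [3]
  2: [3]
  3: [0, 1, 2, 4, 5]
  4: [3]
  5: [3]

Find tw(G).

A width-1 tree decomposition is:
Bags: B1 = {3, 4}  B2 = {1, 3}  B3 = {0, 3}  B4 = {3, 5}  B5 = {2, 3}
Tree: B1–B2, B2–B3, B2–B4, B4–B5
Each bag holds 2 vertices, so the decomposition has width 1, which upper-bounds the treewidth. G has an edge, so its treewidth is at least 1. Hence tw(G) = 1 exactly.

1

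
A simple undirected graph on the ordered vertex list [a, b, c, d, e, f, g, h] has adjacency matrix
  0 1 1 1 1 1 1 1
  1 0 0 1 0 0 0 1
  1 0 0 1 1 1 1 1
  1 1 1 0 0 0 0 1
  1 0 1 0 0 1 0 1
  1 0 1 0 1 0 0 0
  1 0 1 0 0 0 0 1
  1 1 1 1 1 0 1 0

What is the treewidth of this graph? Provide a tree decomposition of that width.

Treewidth 3.
One optimal decomposition is:
Bags: B1 = {a, c, e, h}  B2 = {a, c, g, h}  B3 = {a, c, e, f}  B4 = {a, c, d, h}  B5 = {a, b, d, h}
Tree: B1–B2, B1–B3, B1–B4, B4–B5

Each bag holds 4 vertices, so the decomposition has width 3, which upper-bounds the treewidth. Conversely, {a, c, d, h} is a clique of size 4, and the vertices of any clique must share a bag in every tree decomposition; so some bag has ≥ 4 vertices and tw(G) ≥ 3. The upper and lower bounds meet at 3, so that is the treewidth.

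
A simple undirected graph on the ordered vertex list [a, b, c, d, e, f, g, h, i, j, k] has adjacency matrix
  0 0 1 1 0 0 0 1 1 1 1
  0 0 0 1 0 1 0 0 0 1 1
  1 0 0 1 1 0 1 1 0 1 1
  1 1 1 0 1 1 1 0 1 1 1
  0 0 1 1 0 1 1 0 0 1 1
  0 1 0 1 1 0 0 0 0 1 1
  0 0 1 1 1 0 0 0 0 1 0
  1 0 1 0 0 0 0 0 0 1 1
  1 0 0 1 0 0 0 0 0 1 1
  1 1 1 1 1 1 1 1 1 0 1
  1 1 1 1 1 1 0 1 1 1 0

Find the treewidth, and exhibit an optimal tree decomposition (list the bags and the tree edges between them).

Every bag has size at most 5, so the width is 5 − 1 = 4 and tw(G) ≤ 4. For the lower bound, the 5 vertices {c, d, e, g, j} are pairwise adjacent, and any tree decomposition puts a clique entirely inside one bag — forcing width ≥ 4. The upper and lower bounds meet at 4, so that is the treewidth.

Treewidth 4.
Bags: B1 = {a, c, d, j, k}  B2 = {a, d, i, j, k}  B3 = {c, d, e, j, k}  B4 = {d, e, f, j, k}  B5 = {a, c, h, j, k}  B6 = {c, d, e, g, j}  B7 = {b, d, f, j, k}
Tree: B1–B2, B1–B3, B3–B4, B1–B5, B3–B6, B4–B7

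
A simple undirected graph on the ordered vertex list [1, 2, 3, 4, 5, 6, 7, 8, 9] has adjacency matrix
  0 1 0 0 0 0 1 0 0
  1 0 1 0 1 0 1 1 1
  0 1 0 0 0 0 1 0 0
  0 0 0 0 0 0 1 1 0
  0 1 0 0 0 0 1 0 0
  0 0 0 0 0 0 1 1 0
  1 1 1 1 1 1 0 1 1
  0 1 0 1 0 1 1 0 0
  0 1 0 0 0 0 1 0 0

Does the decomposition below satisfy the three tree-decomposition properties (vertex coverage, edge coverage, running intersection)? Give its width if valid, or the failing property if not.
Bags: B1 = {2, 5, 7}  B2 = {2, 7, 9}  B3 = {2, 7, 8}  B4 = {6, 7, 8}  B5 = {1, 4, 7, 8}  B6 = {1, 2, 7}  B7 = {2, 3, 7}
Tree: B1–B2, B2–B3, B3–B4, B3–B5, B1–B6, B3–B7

No — bags containing vertex 1 are not connected in the tree.

A tree decomposition must satisfy three properties: every vertex lies in some bag; for every edge, both endpoints lie together in some bag; and for every vertex, the bags containing it form a connected subtree. Here bags containing vertex 1 are not connected in the tree, so the decomposition is invalid.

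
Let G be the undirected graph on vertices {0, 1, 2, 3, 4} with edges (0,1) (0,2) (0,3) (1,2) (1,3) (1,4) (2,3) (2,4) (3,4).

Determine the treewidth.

A width-3 tree decomposition is:
Bags: B1 = {0, 1, 2, 3}  B2 = {1, 2, 3, 4}
Tree: B1–B2
Each bag holds 4 vertices, so the decomposition has width 3, which upper-bounds the treewidth. On the other hand G contains the 4-clique {0, 1, 2, 3}. A clique must lie in a single bag of any decomposition, so no decomposition can have width below 3. Combining the bounds, tw(G) = 3.

3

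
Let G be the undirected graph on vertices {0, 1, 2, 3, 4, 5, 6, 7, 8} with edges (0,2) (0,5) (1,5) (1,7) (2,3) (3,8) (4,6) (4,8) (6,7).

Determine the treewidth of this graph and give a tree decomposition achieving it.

Treewidth 2.
One optimal decomposition is:
Bags: B1 = {0, 2, 5}  B2 = {2, 3, 5}  B3 = {3, 5, 8}  B4 = {4, 5, 8}  B5 = {4, 5, 6}  B6 = {5, 6, 7}  B7 = {1, 5, 7}
Tree: B1–B2, B2–B3, B3–B4, B4–B5, B5–B6, B6–B7

The largest bag has 3 vertices, giving width 2; this decomposition certifies tw(G) ≤ 2. Since 5–0–2–3–8–4–6–7–1–5 is a cycle in G, G is not acyclic. Forests are exactly the graphs of treewidth ≤ 1, so tw(G) ≥ 2. Therefore the treewidth is 2.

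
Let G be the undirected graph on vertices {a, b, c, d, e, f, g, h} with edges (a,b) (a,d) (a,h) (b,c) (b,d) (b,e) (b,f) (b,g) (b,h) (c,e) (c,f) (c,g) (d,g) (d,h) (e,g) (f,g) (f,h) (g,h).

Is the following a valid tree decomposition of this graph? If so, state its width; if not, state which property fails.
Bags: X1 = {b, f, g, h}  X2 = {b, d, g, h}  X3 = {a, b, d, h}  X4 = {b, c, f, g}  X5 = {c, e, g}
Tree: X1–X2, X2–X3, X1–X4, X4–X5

A tree decomposition must satisfy three properties: every vertex lies in some bag; for every edge, both endpoints lie together in some bag; and for every vertex, the bags containing it form a connected subtree. Here edge (b,e) lies in no bag, so the decomposition is invalid.

No — edge (b,e) lies in no bag.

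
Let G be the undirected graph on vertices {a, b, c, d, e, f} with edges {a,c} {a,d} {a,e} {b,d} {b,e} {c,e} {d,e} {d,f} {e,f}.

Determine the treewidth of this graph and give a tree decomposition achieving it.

Every bag has size at most 3, so the width is 3 − 1 = 2 and tw(G) ≤ 2. Conversely, {a, d, e} is a clique of size 3, and the vertices of any clique must share a bag in every tree decomposition; so some bag has ≥ 3 vertices and tw(G) ≥ 2. Combining the bounds, tw(G) = 2.

Treewidth 2.
Bags: B1 = {a, c, e}  B2 = {a, d, e}  B3 = {b, d, e}  B4 = {d, e, f}
Tree: B1–B2, B2–B3, B2–B4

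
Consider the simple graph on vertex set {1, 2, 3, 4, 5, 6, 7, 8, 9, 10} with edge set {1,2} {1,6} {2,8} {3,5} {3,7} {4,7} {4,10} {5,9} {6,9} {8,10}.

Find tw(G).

A width-2 tree decomposition is:
Bags: B1 = {5, 6, 9}  B2 = {1, 5, 6}  B3 = {1, 2, 5}  B4 = {2, 5, 8}  B5 = {5, 8, 10}  B6 = {4, 5, 10}  B7 = {4, 5, 7}  B8 = {3, 5, 7}
Tree: B1–B2, B2–B3, B3–B4, B4–B5, B5–B6, B6–B7, B7–B8
Every bag has size at most 3, so the width is 3 − 1 = 2 and tw(G) ≤ 2. The edges 5–9–6–1–2–8–10–4–7–3–5 form a cycle, so G is not a tree and its treewidth is at least 2. Therefore the treewidth is 2.

2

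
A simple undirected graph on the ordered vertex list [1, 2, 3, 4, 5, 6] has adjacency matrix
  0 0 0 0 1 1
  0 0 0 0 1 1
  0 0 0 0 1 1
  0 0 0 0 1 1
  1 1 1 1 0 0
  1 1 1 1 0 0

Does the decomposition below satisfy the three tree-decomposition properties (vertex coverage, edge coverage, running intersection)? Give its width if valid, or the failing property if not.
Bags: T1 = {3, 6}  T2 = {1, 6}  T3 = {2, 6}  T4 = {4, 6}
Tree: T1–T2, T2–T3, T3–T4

No — vertex 5 appears in no bag.

A tree decomposition must satisfy three properties: every vertex lies in some bag; for every edge, both endpoints lie together in some bag; and for every vertex, the bags containing it form a connected subtree. Here vertex 5 appears in no bag, so the decomposition is invalid.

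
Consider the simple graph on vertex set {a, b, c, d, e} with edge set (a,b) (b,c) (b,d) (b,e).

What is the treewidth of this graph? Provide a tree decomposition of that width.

Every bag has size at most 2, so the width is 2 − 1 = 1 and tw(G) ≤ 1. G has an edge, so its treewidth is at least 1. Combining the bounds, tw(G) = 1.

Treewidth 1.
Bags: B1 = {b, e}  B2 = {b, c}  B3 = {b, d}  B4 = {a, b}
Tree: B1–B2, B1–B3, B1–B4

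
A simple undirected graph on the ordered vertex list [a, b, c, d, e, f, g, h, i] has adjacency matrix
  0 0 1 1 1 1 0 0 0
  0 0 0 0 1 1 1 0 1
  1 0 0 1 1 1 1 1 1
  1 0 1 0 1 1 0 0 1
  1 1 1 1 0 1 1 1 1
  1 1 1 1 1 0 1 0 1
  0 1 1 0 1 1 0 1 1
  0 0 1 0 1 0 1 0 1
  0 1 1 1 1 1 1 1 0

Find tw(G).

4

A width-4 tree decomposition is:
Bags: B1 = {c, d, e, f, i}  B2 = {c, e, f, g, i}  B3 = {a, c, d, e, f}  B4 = {c, e, g, h, i}  B5 = {b, e, f, g, i}
Tree: B1–B2, B1–B3, B2–B4, B2–B5
Each bag holds 5 vertices, so the decomposition has width 4, which upper-bounds the treewidth. For the lower bound, the 5 vertices {c, e, g, h, i} are pairwise adjacent, and any tree decomposition puts a clique entirely inside one bag — forcing width ≥ 4. Therefore the treewidth is 4.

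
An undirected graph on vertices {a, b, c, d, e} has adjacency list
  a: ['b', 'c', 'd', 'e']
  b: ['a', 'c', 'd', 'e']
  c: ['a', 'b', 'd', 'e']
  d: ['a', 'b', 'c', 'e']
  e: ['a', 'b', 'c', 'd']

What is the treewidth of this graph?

A width-4 tree decomposition is:
Bags: B1 = {a, b, c, d, e}
Tree: (single bag)
A single bag containing all 5 vertices is trivially a valid decomposition of width 4. Conversely, {a, b, c, d, e} is a clique of size 5, and the vertices of any clique must share a bag in every tree decomposition; so some bag has ≥ 5 vertices and tw(G) ≥ 4. Combining the bounds, tw(G) = 4.

4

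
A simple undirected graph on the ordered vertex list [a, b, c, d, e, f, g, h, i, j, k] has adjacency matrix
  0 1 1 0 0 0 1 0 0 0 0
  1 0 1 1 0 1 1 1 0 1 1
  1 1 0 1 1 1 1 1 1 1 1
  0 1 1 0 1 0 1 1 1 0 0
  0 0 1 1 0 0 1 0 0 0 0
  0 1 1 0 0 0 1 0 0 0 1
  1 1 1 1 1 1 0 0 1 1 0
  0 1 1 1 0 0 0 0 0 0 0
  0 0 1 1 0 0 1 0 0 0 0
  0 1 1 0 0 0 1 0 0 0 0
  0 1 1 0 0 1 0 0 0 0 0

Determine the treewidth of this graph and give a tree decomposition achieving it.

Treewidth 3.
One optimal decomposition is:
Bags: B1 = {b, c, d, g}  B2 = {a, b, c, g}  B3 = {b, c, f, g}  B4 = {c, d, g, i}  B5 = {b, c, d, h}  B6 = {c, d, e, g}  B7 = {b, c, f, k}  B8 = {b, c, g, j}
Tree: B1–B2, B1–B3, B1–B4, B1–B5, B1–B6, B3–B7, B1–B8

Every bag has size at most 4, so the width is 4 − 1 = 3 and tw(G) ≤ 3. Conversely, {c, d, e, g} is a clique of size 4, and the vertices of any clique must share a bag in every tree decomposition; so some bag has ≥ 4 vertices and tw(G) ≥ 3. Combining the bounds, tw(G) = 3.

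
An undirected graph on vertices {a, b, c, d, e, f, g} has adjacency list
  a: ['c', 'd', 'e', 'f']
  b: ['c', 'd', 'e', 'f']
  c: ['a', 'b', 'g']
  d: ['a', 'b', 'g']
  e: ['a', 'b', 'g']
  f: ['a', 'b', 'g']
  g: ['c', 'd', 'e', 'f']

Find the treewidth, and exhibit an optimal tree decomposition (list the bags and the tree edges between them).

Treewidth 3.
One optimal decomposition is:
Bags: B1 = {a, b, f, g}  B2 = {a, b, e, g}  B3 = {a, b, d, g}  B4 = {a, b, c, g}
Tree: B1–B2, B2–B3, B3–B4

The largest bag has 4 vertices, giving width 3; this decomposition certifies tw(G) ≤ 3. For the lower bound: the 4 vertex sets {b,f}, {e,g}, {a}, {d} are disjoint, each induces a connected subgraph, and every pair is joined by at least one edge of G. Contracting each set to a single vertex therefore yields K_{4} as a minor, and since treewidth is minor-monotone, tw(G) ≥ tw(K_{4}) = 3. Therefore the treewidth is 3.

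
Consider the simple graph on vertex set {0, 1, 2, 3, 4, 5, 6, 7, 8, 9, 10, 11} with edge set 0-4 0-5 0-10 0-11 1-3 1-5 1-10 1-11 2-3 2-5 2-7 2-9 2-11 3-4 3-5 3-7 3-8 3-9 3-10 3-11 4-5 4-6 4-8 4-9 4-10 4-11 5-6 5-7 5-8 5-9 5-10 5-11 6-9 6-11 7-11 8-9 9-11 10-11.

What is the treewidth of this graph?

A width-4 tree decomposition is:
Bags: B1 = {3, 4, 5, 10, 11}  B2 = {3, 4, 5, 9, 11}  B3 = {0, 4, 5, 10, 11}  B4 = {4, 5, 6, 9, 11}  B5 = {3, 4, 5, 8, 9}  B6 = {1, 3, 5, 10, 11}  B7 = {2, 3, 5, 9, 11}  B8 = {2, 3, 5, 7, 11}
Tree: B1–B2, B1–B3, B2–B4, B2–B5, B1–B6, B2–B7, B7–B8
Each bag holds 5 vertices, so the decomposition has width 4, which upper-bounds the treewidth. For the lower bound, the 5 vertices {3, 4, 5, 8, 9} are pairwise adjacent, and any tree decomposition puts a clique entirely inside one bag — forcing width ≥ 4. The upper and lower bounds meet at 4, so that is the treewidth.

4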